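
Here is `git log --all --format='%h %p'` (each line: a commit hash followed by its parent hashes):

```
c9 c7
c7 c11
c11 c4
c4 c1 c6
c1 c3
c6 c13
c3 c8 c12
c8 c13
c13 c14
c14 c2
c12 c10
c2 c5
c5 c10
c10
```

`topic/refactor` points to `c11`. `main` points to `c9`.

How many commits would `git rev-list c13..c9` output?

Reachable from c9: {c1, c10, c11, c12, c13, c14, c2, c3, c4, c5, c6, c7, c8, c9}.
Reachable from c13: {c10, c13, c14, c2, c5}.
In c9's history but not c13's: {c1, c11, c12, c3, c4, c6, c7, c8, c9} — 9 commits.

9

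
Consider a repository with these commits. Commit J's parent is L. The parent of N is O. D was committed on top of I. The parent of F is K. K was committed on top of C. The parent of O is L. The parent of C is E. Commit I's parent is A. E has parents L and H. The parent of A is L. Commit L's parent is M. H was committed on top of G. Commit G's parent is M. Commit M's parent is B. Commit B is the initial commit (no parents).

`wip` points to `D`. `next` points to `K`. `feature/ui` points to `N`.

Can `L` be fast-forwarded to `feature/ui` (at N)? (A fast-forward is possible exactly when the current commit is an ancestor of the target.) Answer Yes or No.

Yes

A fast-forward from L to N is possible iff L is an ancestor of N.
Ancestors of N: {B, L, M, N, O}.
L is among them, so fast-forward is possible.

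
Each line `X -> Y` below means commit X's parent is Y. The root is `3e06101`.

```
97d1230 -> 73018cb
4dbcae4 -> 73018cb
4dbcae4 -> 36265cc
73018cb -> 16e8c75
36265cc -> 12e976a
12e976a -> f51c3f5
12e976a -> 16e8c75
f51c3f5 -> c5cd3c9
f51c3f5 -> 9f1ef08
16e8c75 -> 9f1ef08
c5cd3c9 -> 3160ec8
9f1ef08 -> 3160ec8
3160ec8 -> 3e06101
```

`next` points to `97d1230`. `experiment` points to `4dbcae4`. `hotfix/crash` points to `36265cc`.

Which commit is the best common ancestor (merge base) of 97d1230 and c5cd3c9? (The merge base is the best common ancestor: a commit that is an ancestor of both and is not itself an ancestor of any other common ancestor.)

Ancestors of 97d1230: {16e8c75, 3160ec8, 3e06101, 73018cb, 97d1230, 9f1ef08}.
Ancestors of c5cd3c9: {3160ec8, 3e06101, c5cd3c9}.
Common ancestors: {3160ec8, 3e06101}.
Among these, 3160ec8 is not an ancestor of any other common ancestor — it is the merge base.

3160ec8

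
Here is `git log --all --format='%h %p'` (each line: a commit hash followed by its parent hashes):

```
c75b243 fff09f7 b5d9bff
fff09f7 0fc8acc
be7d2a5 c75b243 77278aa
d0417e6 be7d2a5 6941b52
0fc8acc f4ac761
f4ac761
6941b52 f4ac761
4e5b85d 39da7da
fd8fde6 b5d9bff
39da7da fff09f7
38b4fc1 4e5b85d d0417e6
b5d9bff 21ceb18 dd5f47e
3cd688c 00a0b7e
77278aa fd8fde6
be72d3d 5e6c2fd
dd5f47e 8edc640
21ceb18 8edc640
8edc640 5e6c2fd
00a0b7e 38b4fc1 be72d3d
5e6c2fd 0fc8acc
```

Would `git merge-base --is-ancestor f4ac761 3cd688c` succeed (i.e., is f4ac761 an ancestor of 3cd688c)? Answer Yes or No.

Yes

Ancestors of 3cd688c (commits reachable by following parents): {00a0b7e, 0fc8acc, 21ceb18, 38b4fc1, 39da7da, 3cd688c, 4e5b85d, 5e6c2fd, 6941b52, 77278aa, 8edc640, b5d9bff, be72d3d, be7d2a5, c75b243, d0417e6, dd5f47e, f4ac761, fd8fde6, fff09f7}.
f4ac761 is in that set, so it is an ancestor of 3cd688c.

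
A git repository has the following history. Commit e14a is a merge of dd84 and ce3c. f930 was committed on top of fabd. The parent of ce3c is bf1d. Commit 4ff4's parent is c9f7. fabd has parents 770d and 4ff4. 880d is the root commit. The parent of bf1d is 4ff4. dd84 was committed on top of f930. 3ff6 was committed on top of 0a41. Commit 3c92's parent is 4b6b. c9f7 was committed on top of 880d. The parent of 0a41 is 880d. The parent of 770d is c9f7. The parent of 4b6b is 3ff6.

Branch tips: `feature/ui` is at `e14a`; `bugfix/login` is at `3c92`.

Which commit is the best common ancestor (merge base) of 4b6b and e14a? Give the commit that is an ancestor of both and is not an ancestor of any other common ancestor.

Ancestors of 4b6b: {0a41, 3ff6, 4b6b, 880d}.
Ancestors of e14a: {4ff4, 770d, 880d, bf1d, c9f7, ce3c, dd84, e14a, f930, fabd}.
Common ancestors: {880d}.
The only common ancestor is 880d, so it is the merge base.

880d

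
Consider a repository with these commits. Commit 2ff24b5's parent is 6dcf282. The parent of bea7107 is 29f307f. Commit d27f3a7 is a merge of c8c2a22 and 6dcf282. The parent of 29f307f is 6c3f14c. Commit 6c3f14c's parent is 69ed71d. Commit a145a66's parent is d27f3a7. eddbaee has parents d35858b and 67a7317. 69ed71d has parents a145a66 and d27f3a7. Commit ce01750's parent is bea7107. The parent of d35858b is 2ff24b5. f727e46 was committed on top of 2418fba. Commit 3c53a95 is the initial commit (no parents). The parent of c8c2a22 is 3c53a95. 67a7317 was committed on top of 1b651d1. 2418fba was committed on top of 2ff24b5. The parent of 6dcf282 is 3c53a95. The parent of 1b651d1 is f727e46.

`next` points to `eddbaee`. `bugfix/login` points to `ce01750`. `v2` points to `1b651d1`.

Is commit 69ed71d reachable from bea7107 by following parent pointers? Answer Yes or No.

Yes

Ancestors of bea7107 (commits reachable by following parents): {29f307f, 3c53a95, 69ed71d, 6c3f14c, 6dcf282, a145a66, bea7107, c8c2a22, d27f3a7}.
69ed71d is in that set, so it is an ancestor of bea7107.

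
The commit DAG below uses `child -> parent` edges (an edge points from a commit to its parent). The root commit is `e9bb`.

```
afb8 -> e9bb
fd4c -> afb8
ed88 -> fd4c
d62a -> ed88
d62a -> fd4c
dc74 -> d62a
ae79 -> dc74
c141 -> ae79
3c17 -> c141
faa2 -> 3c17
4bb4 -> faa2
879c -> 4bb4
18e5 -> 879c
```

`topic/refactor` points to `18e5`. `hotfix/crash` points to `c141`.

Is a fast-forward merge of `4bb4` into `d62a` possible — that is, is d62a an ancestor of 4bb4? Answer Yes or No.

Yes

A fast-forward from d62a to 4bb4 is possible iff d62a is an ancestor of 4bb4.
Ancestors of 4bb4: {3c17, 4bb4, ae79, afb8, c141, d62a, dc74, e9bb, ed88, faa2, fd4c}.
d62a is among them, so fast-forward is possible.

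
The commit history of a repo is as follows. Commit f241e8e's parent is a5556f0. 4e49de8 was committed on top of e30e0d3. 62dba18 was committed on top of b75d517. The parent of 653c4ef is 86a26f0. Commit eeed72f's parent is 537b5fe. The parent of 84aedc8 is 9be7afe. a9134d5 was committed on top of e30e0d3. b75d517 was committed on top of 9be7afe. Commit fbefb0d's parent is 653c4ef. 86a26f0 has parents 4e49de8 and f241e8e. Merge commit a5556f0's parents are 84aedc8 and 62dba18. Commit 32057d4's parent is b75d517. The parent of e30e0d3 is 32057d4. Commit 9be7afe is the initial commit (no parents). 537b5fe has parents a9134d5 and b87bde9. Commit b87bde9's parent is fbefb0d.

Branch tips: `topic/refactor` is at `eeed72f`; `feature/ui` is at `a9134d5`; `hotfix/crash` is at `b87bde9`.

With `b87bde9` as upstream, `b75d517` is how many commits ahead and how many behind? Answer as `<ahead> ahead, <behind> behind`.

0 ahead, 11 behind

Reachable from b75d517: {9be7afe, b75d517}.
Reachable from b87bde9: {32057d4, 4e49de8, 62dba18, 653c4ef, 84aedc8, 86a26f0, 9be7afe, a5556f0, b75d517, b87bde9, e30e0d3, f241e8e, fbefb0d}.
Only in b75d517's history (ahead): {} — 0.
Only in b87bde9's history (behind): {32057d4, 4e49de8, 62dba18, 653c4ef, 84aedc8, 86a26f0, a5556f0, b87bde9, e30e0d3, f241e8e, fbefb0d} — 11.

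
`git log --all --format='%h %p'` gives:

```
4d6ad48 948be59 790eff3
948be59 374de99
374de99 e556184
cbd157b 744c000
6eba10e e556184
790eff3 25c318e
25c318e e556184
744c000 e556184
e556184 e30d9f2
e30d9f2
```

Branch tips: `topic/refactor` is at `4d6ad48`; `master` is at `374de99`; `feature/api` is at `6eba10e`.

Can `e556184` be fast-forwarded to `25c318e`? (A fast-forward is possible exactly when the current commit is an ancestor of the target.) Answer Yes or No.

Yes

A fast-forward from e556184 to 25c318e is possible iff e556184 is an ancestor of 25c318e.
Ancestors of 25c318e: {25c318e, e30d9f2, e556184}.
e556184 is among them, so fast-forward is possible.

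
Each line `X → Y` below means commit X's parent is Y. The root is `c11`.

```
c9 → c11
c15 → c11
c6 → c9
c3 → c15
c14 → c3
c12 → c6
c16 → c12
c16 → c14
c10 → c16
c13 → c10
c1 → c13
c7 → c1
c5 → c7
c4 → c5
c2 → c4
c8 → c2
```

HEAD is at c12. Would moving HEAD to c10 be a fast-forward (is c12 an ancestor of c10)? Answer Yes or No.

A fast-forward from c12 to c10 is possible iff c12 is an ancestor of c10.
Ancestors of c10: {c10, c11, c12, c14, c15, c16, c3, c6, c9}.
c12 is among them, so fast-forward is possible.

Yes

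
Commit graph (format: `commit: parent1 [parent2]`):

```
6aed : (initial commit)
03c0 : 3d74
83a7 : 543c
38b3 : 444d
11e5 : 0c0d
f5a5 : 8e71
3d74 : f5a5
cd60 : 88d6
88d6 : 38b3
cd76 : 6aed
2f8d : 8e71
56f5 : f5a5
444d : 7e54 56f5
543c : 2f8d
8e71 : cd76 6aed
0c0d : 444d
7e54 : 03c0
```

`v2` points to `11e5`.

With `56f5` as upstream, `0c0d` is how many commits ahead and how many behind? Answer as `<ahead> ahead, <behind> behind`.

Reachable from 0c0d: {03c0, 0c0d, 3d74, 444d, 56f5, 6aed, 7e54, 8e71, cd76, f5a5}.
Reachable from 56f5: {56f5, 6aed, 8e71, cd76, f5a5}.
Only in 0c0d's history (ahead): {03c0, 0c0d, 3d74, 444d, 7e54} — 5.
Only in 56f5's history (behind): {} — 0.

5 ahead, 0 behind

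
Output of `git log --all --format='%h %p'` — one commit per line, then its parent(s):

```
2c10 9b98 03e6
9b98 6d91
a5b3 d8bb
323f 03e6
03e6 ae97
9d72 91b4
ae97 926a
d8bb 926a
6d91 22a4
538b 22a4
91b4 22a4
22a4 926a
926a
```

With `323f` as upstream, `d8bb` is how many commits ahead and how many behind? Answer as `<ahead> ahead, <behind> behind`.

Reachable from d8bb: {926a, d8bb}.
Reachable from 323f: {03e6, 323f, 926a, ae97}.
Only in d8bb's history (ahead): {d8bb} — 1.
Only in 323f's history (behind): {03e6, 323f, ae97} — 3.

1 ahead, 3 behind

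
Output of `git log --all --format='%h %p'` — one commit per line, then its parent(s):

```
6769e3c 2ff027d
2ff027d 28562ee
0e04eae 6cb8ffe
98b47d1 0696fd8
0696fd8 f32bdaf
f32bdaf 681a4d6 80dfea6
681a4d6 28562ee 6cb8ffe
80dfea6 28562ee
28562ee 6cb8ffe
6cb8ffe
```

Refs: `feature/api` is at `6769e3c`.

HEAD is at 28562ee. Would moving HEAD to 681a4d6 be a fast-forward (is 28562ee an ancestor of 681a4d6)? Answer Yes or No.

Yes

A fast-forward from 28562ee to 681a4d6 is possible iff 28562ee is an ancestor of 681a4d6.
Ancestors of 681a4d6: {28562ee, 681a4d6, 6cb8ffe}.
28562ee is among them, so fast-forward is possible.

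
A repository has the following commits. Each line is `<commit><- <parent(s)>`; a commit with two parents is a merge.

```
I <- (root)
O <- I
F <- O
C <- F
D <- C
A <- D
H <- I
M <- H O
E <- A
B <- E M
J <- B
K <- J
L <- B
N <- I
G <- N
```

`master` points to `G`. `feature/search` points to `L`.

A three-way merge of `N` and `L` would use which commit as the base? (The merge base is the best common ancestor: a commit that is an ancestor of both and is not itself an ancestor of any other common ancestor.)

Ancestors of N: {I, N}.
Ancestors of L: {A, B, C, D, E, F, H, I, L, M, O}.
Common ancestors: {I}.
The only common ancestor is I, so it is the merge base.

I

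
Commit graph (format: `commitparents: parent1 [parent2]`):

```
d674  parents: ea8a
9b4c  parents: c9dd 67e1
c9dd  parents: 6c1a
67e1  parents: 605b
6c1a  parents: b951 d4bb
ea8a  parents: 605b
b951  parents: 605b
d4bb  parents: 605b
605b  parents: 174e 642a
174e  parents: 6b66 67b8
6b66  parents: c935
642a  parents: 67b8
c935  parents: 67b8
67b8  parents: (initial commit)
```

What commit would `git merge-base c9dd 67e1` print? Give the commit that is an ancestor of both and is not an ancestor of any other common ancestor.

Ancestors of c9dd: {174e, 605b, 642a, 67b8, 6b66, 6c1a, b951, c935, c9dd, d4bb}.
Ancestors of 67e1: {174e, 605b, 642a, 67b8, 67e1, 6b66, c935}.
Common ancestors: {174e, 605b, 642a, 67b8, 6b66, c935}.
Among these, 605b is not an ancestor of any other common ancestor — it is the merge base.

605b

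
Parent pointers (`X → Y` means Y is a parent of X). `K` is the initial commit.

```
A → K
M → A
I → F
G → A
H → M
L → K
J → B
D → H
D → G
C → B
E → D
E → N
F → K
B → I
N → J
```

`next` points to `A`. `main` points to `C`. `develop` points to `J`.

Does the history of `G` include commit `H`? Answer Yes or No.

Ancestors of G: {A, G, K}.
H is not in that set, so it is not an ancestor of G.

No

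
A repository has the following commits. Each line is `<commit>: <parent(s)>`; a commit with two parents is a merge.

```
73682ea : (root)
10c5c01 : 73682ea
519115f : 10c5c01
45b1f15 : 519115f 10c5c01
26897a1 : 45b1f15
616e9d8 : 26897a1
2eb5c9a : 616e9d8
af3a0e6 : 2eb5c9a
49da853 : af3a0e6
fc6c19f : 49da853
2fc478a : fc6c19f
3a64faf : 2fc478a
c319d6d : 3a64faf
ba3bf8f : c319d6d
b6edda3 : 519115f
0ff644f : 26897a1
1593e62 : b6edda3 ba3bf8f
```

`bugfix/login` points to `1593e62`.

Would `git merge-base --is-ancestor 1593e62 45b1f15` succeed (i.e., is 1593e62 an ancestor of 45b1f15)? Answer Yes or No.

No

Ancestors of 45b1f15: {10c5c01, 45b1f15, 519115f, 73682ea}.
1593e62 is not in that set, so it is not an ancestor of 45b1f15.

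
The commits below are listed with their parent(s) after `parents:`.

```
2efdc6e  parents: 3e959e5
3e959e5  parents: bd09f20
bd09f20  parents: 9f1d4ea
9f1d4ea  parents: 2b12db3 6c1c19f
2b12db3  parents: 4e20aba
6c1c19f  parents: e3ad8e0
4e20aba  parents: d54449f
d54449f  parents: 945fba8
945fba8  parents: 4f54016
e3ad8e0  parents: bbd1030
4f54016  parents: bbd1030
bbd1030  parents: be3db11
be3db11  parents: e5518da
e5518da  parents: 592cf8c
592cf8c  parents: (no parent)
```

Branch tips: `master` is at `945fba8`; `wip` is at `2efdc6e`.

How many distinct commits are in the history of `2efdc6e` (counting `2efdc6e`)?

15

Walking parent pointers from 2efdc6e: reachable set = {2b12db3, 2efdc6e, 3e959e5, 4e20aba, 4f54016, 592cf8c, 6c1c19f, 945fba8, 9f1d4ea, bbd1030, bd09f20, be3db11, d54449f, e3ad8e0, e5518da}.
That is 15 commits.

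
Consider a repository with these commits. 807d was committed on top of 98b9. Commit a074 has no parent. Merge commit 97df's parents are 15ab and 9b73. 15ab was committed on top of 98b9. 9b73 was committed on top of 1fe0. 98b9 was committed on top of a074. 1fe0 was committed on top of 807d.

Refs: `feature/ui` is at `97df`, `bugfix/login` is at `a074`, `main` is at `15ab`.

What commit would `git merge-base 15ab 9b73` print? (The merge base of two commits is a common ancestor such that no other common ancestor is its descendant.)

98b9

Ancestors of 15ab: {15ab, 98b9, a074}.
Ancestors of 9b73: {1fe0, 807d, 98b9, 9b73, a074}.
Common ancestors: {98b9, a074}.
Among these, 98b9 is not an ancestor of any other common ancestor — it is the merge base.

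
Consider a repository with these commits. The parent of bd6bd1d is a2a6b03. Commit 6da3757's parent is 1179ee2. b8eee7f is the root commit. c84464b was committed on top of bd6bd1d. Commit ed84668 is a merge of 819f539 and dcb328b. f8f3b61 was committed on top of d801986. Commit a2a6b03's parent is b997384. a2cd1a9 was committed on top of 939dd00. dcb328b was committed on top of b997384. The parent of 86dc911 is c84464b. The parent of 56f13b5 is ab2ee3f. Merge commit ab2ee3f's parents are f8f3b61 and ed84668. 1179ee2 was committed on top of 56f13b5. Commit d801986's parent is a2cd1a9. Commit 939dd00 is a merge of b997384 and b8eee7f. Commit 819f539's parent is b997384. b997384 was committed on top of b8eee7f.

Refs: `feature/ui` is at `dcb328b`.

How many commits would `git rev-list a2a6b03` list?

Walking parent pointers from a2a6b03: reachable set = {a2a6b03, b8eee7f, b997384}.
That is 3 commits.

3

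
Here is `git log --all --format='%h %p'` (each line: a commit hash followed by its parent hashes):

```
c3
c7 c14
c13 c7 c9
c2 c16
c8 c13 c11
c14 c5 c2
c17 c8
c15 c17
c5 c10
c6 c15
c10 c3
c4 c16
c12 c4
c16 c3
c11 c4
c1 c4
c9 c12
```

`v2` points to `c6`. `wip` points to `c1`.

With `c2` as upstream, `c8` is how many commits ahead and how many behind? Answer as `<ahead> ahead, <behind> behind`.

10 ahead, 0 behind

Reachable from c8: {c10, c11, c12, c13, c14, c16, c2, c3, c4, c5, c7, c8, c9}.
Reachable from c2: {c16, c2, c3}.
Only in c8's history (ahead): {c10, c11, c12, c13, c14, c4, c5, c7, c8, c9} — 10.
Only in c2's history (behind): {} — 0.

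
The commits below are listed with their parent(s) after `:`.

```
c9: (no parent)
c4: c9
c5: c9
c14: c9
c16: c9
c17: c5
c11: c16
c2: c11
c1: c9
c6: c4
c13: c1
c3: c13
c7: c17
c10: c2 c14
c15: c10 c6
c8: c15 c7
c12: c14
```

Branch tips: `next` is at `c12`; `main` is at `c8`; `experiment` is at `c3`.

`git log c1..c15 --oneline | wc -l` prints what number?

Reachable from c15: {c10, c11, c14, c15, c16, c2, c4, c6, c9}.
Reachable from c1: {c1, c9}.
In c15's history but not c1's: {c10, c11, c14, c15, c16, c2, c4, c6} — 8 commits.

8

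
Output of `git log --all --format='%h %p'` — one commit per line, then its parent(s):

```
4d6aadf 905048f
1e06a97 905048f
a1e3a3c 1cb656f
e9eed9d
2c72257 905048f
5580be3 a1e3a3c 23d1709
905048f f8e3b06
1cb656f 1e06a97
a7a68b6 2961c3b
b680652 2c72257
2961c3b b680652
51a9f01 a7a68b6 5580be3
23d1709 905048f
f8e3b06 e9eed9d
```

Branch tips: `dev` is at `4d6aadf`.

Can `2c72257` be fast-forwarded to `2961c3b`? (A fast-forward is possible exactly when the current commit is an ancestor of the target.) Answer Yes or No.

A fast-forward from 2c72257 to 2961c3b is possible iff 2c72257 is an ancestor of 2961c3b.
Ancestors of 2961c3b: {2961c3b, 2c72257, 905048f, b680652, e9eed9d, f8e3b06}.
2c72257 is among them, so fast-forward is possible.

Yes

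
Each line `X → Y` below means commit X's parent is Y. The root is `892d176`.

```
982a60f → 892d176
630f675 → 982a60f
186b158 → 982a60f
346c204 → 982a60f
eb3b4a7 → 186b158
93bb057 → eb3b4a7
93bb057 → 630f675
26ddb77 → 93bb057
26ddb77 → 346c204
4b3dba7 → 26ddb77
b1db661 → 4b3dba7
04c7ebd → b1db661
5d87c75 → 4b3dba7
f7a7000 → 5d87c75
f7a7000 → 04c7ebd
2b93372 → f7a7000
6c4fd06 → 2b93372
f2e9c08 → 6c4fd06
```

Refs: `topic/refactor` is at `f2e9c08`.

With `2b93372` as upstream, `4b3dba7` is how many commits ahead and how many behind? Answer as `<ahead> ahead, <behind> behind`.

Reachable from 4b3dba7: {186b158, 26ddb77, 346c204, 4b3dba7, 630f675, 892d176, 93bb057, 982a60f, eb3b4a7}.
Reachable from 2b93372: {04c7ebd, 186b158, 26ddb77, 2b93372, 346c204, 4b3dba7, 5d87c75, 630f675, 892d176, 93bb057, 982a60f, b1db661, eb3b4a7, f7a7000}.
Only in 4b3dba7's history (ahead): {} — 0.
Only in 2b93372's history (behind): {04c7ebd, 2b93372, 5d87c75, b1db661, f7a7000} — 5.

0 ahead, 5 behind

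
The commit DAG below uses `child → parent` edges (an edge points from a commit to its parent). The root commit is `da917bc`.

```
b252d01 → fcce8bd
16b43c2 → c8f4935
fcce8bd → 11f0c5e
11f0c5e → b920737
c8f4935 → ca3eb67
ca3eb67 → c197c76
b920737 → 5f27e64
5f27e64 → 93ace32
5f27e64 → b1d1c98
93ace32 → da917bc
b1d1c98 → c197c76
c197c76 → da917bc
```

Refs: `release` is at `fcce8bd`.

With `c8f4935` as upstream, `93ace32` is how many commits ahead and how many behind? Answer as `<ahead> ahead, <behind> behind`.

Reachable from 93ace32: {93ace32, da917bc}.
Reachable from c8f4935: {c197c76, c8f4935, ca3eb67, da917bc}.
Only in 93ace32's history (ahead): {93ace32} — 1.
Only in c8f4935's history (behind): {c197c76, c8f4935, ca3eb67} — 3.

1 ahead, 3 behind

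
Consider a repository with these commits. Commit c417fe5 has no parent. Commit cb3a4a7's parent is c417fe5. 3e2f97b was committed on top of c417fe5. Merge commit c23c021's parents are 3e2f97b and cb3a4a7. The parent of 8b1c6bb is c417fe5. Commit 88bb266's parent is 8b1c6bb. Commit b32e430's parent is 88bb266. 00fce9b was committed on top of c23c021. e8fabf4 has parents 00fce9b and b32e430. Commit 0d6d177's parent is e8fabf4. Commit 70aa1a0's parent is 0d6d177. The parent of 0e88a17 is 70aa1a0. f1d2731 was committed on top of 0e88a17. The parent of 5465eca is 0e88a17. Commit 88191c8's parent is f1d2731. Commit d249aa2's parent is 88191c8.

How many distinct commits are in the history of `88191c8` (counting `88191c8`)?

Walking parent pointers from 88191c8: reachable set = {00fce9b, 0d6d177, 0e88a17, 3e2f97b, 70aa1a0, 88191c8, 88bb266, 8b1c6bb, b32e430, c23c021, c417fe5, cb3a4a7, e8fabf4, f1d2731}.
That is 14 commits.

14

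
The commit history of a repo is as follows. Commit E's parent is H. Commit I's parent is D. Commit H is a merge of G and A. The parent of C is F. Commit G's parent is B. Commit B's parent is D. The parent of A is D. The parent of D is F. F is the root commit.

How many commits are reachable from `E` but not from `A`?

4

Reachable from E: {A, B, D, E, F, G, H}.
Reachable from A: {A, D, F}.
In E's history but not A's: {B, E, G, H} — 4 commits.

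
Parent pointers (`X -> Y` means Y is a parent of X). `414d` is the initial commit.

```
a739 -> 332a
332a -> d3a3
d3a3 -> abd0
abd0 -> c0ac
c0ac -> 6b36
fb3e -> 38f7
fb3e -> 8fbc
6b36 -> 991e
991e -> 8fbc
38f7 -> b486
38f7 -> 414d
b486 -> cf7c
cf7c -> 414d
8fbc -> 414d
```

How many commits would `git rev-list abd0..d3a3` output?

Reachable from d3a3: {414d, 6b36, 8fbc, 991e, abd0, c0ac, d3a3}.
Reachable from abd0: {414d, 6b36, 8fbc, 991e, abd0, c0ac}.
In d3a3's history but not abd0's: {d3a3} — 1 commit.

1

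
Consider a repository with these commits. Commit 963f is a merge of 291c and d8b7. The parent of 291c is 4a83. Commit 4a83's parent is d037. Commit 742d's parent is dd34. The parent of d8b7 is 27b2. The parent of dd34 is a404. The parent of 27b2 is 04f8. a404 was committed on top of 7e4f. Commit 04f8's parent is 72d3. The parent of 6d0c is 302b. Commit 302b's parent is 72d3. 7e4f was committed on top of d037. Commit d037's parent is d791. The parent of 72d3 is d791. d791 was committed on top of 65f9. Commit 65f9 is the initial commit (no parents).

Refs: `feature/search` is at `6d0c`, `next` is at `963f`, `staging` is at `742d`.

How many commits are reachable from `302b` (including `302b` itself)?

Walking parent pointers from 302b: reachable set = {302b, 65f9, 72d3, d791}.
That is 4 commits.

4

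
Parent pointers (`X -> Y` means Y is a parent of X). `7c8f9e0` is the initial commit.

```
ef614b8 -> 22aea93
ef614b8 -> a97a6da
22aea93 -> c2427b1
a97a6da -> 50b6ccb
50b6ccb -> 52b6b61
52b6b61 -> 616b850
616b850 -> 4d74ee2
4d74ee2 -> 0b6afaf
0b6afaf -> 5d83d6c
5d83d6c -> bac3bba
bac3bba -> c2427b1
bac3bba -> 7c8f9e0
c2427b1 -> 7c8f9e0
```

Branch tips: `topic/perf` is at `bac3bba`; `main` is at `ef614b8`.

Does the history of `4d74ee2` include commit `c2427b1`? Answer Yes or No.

Ancestors of 4d74ee2 (commits reachable by following parents): {0b6afaf, 4d74ee2, 5d83d6c, 7c8f9e0, bac3bba, c2427b1}.
c2427b1 is in that set, so it is an ancestor of 4d74ee2.

Yes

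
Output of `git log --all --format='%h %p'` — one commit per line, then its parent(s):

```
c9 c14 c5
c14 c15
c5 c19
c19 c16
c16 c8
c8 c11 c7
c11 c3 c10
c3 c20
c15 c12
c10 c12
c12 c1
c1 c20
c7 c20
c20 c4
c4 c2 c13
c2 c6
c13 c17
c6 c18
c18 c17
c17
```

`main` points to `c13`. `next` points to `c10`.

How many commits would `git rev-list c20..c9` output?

13

Reachable from c9: {c1, c10, c11, c12, c13, c14, c15, c16, c17, c18, c19, c2, c20, c3, c4, c5, c6, c7, c8, c9}.
Reachable from c20: {c13, c17, c18, c2, c20, c4, c6}.
In c9's history but not c20's: {c1, c10, c11, c12, c14, c15, c16, c19, c3, c5, c7, c8, c9} — 13 commits.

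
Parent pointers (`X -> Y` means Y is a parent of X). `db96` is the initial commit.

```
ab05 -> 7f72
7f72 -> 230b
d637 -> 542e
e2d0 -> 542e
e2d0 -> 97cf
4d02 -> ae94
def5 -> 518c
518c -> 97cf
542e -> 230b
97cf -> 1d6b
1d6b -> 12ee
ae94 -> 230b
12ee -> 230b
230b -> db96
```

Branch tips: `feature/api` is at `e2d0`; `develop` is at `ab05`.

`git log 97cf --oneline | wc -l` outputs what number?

5

Walking parent pointers from 97cf: reachable set = {12ee, 1d6b, 230b, 97cf, db96}.
That is 5 commits.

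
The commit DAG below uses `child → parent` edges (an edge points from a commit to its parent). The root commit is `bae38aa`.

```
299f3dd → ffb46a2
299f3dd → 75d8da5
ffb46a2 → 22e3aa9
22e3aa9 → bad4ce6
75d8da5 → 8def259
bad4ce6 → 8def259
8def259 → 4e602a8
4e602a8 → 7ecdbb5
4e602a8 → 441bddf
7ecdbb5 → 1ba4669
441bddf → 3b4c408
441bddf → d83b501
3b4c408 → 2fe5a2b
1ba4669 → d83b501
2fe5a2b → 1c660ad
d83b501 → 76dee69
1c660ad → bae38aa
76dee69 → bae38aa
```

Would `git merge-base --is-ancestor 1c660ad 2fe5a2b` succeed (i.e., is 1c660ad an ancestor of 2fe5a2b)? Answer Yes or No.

Ancestors of 2fe5a2b (commits reachable by following parents): {1c660ad, 2fe5a2b, bae38aa}.
1c660ad is in that set, so it is an ancestor of 2fe5a2b.

Yes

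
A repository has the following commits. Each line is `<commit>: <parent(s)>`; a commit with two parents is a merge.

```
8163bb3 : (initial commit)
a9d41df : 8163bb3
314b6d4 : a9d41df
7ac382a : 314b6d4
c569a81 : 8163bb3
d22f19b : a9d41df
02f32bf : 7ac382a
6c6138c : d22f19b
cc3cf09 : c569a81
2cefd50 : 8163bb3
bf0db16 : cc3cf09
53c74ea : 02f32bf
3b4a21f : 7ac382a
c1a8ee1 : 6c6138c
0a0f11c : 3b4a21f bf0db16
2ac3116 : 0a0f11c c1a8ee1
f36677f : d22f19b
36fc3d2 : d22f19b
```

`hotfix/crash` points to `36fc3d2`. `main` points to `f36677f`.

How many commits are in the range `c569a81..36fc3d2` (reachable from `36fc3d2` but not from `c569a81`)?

3

Reachable from 36fc3d2: {36fc3d2, 8163bb3, a9d41df, d22f19b}.
Reachable from c569a81: {8163bb3, c569a81}.
In 36fc3d2's history but not c569a81's: {36fc3d2, a9d41df, d22f19b} — 3 commits.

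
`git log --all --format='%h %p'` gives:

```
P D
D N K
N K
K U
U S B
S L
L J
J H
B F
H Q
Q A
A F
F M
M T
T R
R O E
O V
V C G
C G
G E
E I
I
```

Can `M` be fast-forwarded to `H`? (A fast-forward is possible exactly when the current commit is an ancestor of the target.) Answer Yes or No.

Yes

A fast-forward from M to H is possible iff M is an ancestor of H.
Ancestors of H: {A, C, E, F, G, H, I, M, O, Q, R, T, V}.
M is among them, so fast-forward is possible.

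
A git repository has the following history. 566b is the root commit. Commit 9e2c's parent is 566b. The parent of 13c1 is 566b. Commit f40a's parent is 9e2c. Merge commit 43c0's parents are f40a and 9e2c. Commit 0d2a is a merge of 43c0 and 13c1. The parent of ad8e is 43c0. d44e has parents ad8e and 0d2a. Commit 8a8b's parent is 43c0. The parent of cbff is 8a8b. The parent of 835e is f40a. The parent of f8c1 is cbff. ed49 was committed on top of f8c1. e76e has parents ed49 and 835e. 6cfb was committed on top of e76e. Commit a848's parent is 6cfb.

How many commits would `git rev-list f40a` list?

3

Walking parent pointers from f40a: reachable set = {566b, 9e2c, f40a}.
That is 3 commits.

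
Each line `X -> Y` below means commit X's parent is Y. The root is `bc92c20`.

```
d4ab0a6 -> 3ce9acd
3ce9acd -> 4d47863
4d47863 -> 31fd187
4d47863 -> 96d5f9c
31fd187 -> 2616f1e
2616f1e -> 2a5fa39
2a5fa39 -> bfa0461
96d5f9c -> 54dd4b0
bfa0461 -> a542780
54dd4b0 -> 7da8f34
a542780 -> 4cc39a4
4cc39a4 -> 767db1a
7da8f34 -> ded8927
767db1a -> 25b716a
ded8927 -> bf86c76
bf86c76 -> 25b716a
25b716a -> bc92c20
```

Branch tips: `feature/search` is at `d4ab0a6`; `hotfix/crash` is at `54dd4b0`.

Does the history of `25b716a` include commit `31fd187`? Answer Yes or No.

No

Ancestors of 25b716a: {25b716a, bc92c20}.
31fd187 is not in that set, so it is not an ancestor of 25b716a.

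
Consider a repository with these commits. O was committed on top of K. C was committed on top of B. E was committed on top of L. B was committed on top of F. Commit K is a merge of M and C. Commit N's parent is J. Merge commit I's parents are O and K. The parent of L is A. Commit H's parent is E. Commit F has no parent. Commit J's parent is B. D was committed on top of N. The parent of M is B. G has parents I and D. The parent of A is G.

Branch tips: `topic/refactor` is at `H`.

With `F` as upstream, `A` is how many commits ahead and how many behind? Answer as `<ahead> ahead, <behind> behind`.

Reachable from A: {A, B, C, D, F, G, I, J, K, M, N, O}.
Reachable from F: {F}.
Only in A's history (ahead): {A, B, C, D, G, I, J, K, M, N, O} — 11.
Only in F's history (behind): {} — 0.

11 ahead, 0 behind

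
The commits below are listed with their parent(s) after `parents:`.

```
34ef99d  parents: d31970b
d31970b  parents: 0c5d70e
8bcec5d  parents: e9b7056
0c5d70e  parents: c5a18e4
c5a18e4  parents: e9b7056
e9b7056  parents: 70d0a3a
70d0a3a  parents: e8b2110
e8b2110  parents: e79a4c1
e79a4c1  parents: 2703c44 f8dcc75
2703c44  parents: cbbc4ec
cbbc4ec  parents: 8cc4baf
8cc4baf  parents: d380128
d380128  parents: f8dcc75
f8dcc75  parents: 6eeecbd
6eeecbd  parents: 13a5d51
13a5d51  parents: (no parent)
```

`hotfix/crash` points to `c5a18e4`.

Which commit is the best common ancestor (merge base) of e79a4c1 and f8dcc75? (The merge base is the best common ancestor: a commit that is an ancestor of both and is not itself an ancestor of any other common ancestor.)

f8dcc75

Ancestors of e79a4c1: {13a5d51, 2703c44, 6eeecbd, 8cc4baf, cbbc4ec, d380128, e79a4c1, f8dcc75}.
Ancestors of f8dcc75: {13a5d51, 6eeecbd, f8dcc75}.
Common ancestors: {13a5d51, 6eeecbd, f8dcc75}.
Among these, f8dcc75 is not an ancestor of any other common ancestor — it is the merge base.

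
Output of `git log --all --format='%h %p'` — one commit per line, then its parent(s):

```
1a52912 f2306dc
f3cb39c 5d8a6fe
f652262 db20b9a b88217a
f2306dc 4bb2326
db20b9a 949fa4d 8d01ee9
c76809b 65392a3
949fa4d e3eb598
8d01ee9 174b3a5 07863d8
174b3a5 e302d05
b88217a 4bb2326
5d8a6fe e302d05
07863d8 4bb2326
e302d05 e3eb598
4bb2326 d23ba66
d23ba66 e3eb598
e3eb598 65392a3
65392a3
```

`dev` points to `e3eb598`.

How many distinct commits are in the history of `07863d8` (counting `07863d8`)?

Walking parent pointers from 07863d8: reachable set = {07863d8, 4bb2326, 65392a3, d23ba66, e3eb598}.
That is 5 commits.

5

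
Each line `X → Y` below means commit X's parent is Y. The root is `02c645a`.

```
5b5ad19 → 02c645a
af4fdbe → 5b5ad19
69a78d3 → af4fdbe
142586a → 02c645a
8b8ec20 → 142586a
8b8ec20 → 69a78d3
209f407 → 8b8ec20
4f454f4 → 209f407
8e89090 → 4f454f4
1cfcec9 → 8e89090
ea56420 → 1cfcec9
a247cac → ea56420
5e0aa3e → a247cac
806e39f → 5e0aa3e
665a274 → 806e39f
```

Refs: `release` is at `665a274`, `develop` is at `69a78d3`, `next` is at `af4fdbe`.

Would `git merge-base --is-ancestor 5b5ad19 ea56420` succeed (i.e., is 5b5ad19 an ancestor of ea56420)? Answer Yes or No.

Ancestors of ea56420 (commits reachable by following parents): {02c645a, 142586a, 1cfcec9, 209f407, 4f454f4, 5b5ad19, 69a78d3, 8b8ec20, 8e89090, af4fdbe, ea56420}.
5b5ad19 is in that set, so it is an ancestor of ea56420.

Yes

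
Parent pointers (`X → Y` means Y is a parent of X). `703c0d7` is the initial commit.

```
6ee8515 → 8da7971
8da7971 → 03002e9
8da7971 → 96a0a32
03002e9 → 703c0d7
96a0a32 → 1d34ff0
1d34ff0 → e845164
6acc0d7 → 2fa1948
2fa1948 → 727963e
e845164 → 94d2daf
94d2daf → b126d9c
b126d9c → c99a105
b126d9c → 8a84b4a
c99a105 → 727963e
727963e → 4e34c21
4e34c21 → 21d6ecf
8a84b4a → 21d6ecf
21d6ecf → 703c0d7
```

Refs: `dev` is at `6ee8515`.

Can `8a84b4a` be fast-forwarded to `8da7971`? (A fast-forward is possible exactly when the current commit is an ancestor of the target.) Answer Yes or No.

A fast-forward from 8a84b4a to 8da7971 is possible iff 8a84b4a is an ancestor of 8da7971.
Ancestors of 8da7971: {03002e9, 1d34ff0, 21d6ecf, 4e34c21, 703c0d7, 727963e, 8a84b4a, 8da7971, 94d2daf, 96a0a32, b126d9c, c99a105, e845164}.
8a84b4a is among them, so fast-forward is possible.

Yes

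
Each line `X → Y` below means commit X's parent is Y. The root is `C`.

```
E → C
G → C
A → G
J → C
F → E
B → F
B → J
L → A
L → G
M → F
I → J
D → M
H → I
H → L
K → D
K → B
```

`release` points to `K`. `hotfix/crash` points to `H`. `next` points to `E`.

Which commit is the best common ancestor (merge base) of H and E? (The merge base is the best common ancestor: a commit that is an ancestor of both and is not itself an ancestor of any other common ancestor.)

C

Ancestors of H: {A, C, G, H, I, J, L}.
Ancestors of E: {C, E}.
Common ancestors: {C}.
The only common ancestor is C, so it is the merge base.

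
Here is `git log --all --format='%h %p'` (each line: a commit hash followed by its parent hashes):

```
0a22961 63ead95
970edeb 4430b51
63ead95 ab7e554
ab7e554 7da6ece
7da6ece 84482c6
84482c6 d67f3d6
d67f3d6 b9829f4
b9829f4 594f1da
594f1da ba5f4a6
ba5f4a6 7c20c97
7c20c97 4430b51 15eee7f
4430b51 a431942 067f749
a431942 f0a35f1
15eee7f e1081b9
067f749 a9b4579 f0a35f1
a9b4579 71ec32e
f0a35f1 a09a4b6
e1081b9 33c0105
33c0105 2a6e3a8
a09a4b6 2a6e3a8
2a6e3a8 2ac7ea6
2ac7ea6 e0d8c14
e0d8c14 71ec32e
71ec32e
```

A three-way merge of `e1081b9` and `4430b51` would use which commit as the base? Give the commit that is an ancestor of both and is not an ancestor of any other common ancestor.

2a6e3a8

Ancestors of e1081b9: {2a6e3a8, 2ac7ea6, 33c0105, 71ec32e, e0d8c14, e1081b9}.
Ancestors of 4430b51: {067f749, 2a6e3a8, 2ac7ea6, 4430b51, 71ec32e, a09a4b6, a431942, a9b4579, e0d8c14, f0a35f1}.
Common ancestors: {2a6e3a8, 2ac7ea6, 71ec32e, e0d8c14}.
Among these, 2a6e3a8 is not an ancestor of any other common ancestor — it is the merge base.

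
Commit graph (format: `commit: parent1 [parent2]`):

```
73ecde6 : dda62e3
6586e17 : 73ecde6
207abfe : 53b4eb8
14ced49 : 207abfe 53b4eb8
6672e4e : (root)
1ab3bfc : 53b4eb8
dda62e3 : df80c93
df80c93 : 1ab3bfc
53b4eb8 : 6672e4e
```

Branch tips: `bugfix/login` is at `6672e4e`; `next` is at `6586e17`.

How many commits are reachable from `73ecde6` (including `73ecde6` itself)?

6

Walking parent pointers from 73ecde6: reachable set = {1ab3bfc, 53b4eb8, 6672e4e, 73ecde6, dda62e3, df80c93}.
That is 6 commits.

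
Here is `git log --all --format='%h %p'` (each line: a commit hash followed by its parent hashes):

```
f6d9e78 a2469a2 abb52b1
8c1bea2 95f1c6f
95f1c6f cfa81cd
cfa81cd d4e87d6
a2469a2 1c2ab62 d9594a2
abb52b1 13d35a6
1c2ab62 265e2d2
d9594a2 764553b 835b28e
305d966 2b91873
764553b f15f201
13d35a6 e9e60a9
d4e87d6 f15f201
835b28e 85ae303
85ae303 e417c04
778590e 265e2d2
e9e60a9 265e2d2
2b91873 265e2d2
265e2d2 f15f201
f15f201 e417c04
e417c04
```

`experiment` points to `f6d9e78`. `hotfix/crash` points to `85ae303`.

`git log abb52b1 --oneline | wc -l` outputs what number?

Walking parent pointers from abb52b1: reachable set = {13d35a6, 265e2d2, abb52b1, e417c04, e9e60a9, f15f201}.
That is 6 commits.

6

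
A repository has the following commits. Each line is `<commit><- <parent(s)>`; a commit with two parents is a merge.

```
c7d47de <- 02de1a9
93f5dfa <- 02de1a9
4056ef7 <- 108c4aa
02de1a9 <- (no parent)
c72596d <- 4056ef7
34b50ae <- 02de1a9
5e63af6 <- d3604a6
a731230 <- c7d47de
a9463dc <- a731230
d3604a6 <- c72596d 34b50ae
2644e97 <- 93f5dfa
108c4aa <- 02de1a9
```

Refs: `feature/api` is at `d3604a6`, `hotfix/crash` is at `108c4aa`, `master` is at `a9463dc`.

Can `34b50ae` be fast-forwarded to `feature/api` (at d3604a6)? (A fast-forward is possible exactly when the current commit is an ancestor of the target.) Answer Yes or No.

Yes

A fast-forward from 34b50ae to d3604a6 is possible iff 34b50ae is an ancestor of d3604a6.
Ancestors of d3604a6: {02de1a9, 108c4aa, 34b50ae, 4056ef7, c72596d, d3604a6}.
34b50ae is among them, so fast-forward is possible.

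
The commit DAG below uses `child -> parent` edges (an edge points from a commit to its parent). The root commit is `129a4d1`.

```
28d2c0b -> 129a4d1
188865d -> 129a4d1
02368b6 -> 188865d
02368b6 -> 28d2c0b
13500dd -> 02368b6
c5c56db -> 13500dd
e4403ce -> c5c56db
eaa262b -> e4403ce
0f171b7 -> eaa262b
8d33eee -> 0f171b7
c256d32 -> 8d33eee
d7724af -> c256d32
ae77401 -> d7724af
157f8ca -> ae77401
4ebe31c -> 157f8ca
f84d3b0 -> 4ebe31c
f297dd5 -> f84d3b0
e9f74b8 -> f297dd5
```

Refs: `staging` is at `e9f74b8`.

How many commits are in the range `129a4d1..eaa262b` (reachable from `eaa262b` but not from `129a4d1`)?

Reachable from eaa262b: {02368b6, 129a4d1, 13500dd, 188865d, 28d2c0b, c5c56db, e4403ce, eaa262b}.
Reachable from 129a4d1: {129a4d1}.
In eaa262b's history but not 129a4d1's: {02368b6, 13500dd, 188865d, 28d2c0b, c5c56db, e4403ce, eaa262b} — 7 commits.

7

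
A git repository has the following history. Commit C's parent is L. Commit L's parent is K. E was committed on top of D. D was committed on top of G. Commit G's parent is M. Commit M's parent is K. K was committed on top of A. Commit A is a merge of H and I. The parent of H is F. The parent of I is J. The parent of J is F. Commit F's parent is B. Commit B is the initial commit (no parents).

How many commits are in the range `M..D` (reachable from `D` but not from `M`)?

Reachable from D: {A, B, D, F, G, H, I, J, K, M}.
Reachable from M: {A, B, F, H, I, J, K, M}.
In D's history but not M's: {D, G} — 2 commits.

2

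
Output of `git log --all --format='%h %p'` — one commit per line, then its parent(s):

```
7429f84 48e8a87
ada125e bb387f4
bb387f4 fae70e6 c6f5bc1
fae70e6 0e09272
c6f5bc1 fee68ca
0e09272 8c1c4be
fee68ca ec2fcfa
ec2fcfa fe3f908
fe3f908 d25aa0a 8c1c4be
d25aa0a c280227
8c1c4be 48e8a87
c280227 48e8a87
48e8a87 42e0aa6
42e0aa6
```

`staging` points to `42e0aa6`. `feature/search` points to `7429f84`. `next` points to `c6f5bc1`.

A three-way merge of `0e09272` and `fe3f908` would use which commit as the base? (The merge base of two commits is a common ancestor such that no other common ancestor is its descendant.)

8c1c4be

Ancestors of 0e09272: {0e09272, 42e0aa6, 48e8a87, 8c1c4be}.
Ancestors of fe3f908: {42e0aa6, 48e8a87, 8c1c4be, c280227, d25aa0a, fe3f908}.
Common ancestors: {42e0aa6, 48e8a87, 8c1c4be}.
Among these, 8c1c4be is not an ancestor of any other common ancestor — it is the merge base.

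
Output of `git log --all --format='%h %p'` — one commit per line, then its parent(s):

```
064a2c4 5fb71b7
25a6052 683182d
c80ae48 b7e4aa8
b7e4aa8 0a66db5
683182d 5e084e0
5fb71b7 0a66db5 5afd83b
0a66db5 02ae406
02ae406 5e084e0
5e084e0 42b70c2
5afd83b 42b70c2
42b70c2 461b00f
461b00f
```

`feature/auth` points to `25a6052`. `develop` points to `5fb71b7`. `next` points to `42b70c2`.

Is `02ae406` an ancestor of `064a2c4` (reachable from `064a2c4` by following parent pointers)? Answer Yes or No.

Ancestors of 064a2c4 (commits reachable by following parents): {02ae406, 064a2c4, 0a66db5, 42b70c2, 461b00f, 5afd83b, 5e084e0, 5fb71b7}.
02ae406 is in that set, so it is an ancestor of 064a2c4.

Yes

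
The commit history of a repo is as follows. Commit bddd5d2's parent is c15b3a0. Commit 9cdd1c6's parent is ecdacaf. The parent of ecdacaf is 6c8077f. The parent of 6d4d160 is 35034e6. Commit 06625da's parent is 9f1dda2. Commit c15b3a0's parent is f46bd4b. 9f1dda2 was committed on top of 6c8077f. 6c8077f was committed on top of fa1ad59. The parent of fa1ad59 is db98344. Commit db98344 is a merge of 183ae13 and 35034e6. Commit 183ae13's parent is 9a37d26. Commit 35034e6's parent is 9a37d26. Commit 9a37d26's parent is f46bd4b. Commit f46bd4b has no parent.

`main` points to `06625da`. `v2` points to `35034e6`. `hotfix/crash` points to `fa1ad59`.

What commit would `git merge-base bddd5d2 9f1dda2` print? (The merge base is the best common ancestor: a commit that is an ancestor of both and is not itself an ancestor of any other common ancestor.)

Ancestors of bddd5d2: {bddd5d2, c15b3a0, f46bd4b}.
Ancestors of 9f1dda2: {183ae13, 35034e6, 6c8077f, 9a37d26, 9f1dda2, db98344, f46bd4b, fa1ad59}.
Common ancestors: {f46bd4b}.
The only common ancestor is f46bd4b, so it is the merge base.

f46bd4b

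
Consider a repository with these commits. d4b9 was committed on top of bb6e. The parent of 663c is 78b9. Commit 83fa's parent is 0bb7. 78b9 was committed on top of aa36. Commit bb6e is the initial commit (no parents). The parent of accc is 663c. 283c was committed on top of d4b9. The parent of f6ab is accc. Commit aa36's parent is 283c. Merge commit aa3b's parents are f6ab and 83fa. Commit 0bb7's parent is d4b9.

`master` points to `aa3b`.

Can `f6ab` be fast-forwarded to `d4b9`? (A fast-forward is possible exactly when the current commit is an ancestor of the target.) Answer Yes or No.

A fast-forward from f6ab to d4b9 is possible iff f6ab is an ancestor of d4b9.
Ancestors of d4b9: {bb6e, d4b9}.
f6ab is not among them, so fast-forward is not possible.

No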